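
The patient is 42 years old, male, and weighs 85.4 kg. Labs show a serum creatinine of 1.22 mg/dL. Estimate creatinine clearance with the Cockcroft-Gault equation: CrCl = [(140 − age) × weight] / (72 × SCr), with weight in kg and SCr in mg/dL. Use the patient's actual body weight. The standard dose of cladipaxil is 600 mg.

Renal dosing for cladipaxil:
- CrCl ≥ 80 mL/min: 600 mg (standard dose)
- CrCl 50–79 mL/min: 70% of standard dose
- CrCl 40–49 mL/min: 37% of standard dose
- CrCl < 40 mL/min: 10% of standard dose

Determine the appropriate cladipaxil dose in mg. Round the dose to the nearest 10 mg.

CrCl = (140 − 42) × 85.4 / (72 × 1.22) = 8369.2 / 87.84 ≈ 95.3 mL/min
CrCl ≈ 95 mL/min → bracket ≥ 80 mL/min.
100% of 600 mg = 600 mg

600 mg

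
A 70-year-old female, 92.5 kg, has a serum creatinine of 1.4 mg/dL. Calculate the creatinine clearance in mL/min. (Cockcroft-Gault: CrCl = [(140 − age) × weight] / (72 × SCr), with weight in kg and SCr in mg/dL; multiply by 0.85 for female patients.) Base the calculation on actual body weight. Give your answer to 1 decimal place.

CrCl = (140 − 70) × 92.5 / (72 × 1.4) × 0.85 = 6475.0 / 100.80 × 0.85 ≈ 54.6 mL/min

54.6 mL/min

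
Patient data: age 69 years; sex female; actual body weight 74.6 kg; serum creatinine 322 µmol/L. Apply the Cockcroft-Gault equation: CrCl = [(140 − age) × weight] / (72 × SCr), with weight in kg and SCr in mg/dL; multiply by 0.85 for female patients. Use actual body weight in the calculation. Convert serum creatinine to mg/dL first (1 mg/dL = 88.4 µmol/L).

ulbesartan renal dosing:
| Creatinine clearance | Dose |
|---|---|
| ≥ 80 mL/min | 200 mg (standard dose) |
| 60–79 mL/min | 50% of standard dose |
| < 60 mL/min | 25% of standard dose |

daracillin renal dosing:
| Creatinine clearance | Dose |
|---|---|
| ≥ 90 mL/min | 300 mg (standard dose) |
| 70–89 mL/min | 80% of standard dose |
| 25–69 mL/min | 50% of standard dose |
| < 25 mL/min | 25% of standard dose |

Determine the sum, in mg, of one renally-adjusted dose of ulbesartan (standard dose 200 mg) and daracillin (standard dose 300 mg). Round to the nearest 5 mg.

125 mg

SCr = 322 / 88.4 = 3.643 mg/dL
CrCl = (140 − 69) × 74.6 / (72 × 3.643) × 0.85 = 5296.6 / 262.30 × 0.85 ≈ 17.2 mL/min
CrCl ≈ 17 mL/min.
ulbesartan: < 60 mL/min → 25% of 200 mg = 50 mg.
daracillin: < 25 mL/min → 25% of 300 mg = 75 mg.
Total = 50 + 75 = 125 mg.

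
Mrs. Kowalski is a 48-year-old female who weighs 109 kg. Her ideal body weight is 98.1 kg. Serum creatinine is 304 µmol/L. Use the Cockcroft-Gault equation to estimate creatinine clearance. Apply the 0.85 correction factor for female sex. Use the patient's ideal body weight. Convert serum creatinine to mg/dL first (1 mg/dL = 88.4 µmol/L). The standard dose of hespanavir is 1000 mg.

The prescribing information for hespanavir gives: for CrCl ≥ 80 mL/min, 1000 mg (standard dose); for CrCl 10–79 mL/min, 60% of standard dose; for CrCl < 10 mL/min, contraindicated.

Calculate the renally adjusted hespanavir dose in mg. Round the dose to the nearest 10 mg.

SCr = 304 / 88.4 = 3.439 mg/dL
CrCl = (140 − 48) × 98.1 / (72 × 3.439) × 0.85 = 9025.2 / 247.61 × 0.85 ≈ 31.0 mL/min
CrCl ≈ 31 mL/min → bracket 10–79 mL/min.
60% of 1000 mg = 600 mg

600 mg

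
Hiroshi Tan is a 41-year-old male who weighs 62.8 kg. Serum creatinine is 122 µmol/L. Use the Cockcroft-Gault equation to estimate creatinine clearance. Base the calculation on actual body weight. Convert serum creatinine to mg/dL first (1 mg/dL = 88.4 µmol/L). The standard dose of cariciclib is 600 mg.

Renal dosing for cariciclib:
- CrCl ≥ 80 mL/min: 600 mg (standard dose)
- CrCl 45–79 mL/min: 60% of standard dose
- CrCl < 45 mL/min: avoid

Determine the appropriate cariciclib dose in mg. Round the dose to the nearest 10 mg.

360 mg

SCr = 122 / 88.4 = 1.38 mg/dL
CrCl = (140 − 41) × 62.8 / (72 × 1.38) = 6217.2 / 99.36 ≈ 62.6 mL/min
CrCl ≈ 63 mL/min → bracket 45–79 mL/min.
60% of 600 mg = 360 mg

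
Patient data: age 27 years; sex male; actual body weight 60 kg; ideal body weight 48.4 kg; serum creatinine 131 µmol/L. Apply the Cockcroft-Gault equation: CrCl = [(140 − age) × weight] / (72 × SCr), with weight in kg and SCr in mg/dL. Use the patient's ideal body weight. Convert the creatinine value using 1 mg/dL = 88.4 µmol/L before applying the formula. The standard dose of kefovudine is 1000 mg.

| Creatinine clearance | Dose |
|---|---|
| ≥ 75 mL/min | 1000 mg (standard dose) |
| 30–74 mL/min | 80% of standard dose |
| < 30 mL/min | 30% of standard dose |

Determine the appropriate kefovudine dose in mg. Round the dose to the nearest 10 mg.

800 mg

SCr = 131 / 88.4 = 1.482 mg/dL
CrCl = (140 − 27) × 48.4 / (72 × 1.482) = 5469.2 / 106.70 ≈ 51.3 mL/min
CrCl ≈ 51 mL/min → bracket 30–74 mL/min.
80% of 1000 mg = 800 mg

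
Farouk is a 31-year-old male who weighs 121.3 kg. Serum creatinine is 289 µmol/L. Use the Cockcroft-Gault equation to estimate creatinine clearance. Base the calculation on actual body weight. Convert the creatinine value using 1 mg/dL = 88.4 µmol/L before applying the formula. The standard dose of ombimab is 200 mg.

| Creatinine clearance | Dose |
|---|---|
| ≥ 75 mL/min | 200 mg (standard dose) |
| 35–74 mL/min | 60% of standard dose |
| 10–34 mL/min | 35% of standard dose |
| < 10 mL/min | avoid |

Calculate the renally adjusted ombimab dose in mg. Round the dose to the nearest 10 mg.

120 mg

SCr = 289 / 88.4 = 3.269 mg/dL
CrCl = (140 − 31) × 121.3 / (72 × 3.269) = 13221.7 / 235.37 ≈ 56.2 mL/min
CrCl ≈ 56 mL/min → bracket 35–74 mL/min.
60% of 200 mg = 120 mg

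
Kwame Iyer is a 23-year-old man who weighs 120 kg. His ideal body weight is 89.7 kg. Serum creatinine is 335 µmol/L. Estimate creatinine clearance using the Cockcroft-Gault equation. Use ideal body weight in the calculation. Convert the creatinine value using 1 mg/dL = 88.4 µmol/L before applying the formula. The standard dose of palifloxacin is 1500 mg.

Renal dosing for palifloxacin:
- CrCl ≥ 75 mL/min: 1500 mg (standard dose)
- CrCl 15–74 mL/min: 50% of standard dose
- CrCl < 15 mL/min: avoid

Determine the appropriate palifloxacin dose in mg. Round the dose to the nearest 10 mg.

750 mg

SCr = 335 / 88.4 = 3.79 mg/dL
CrCl = (140 − 23) × 89.7 / (72 × 3.79) = 10494.9 / 272.88 ≈ 38.5 mL/min
CrCl ≈ 38 mL/min → bracket 15–74 mL/min.
50% of 1500 mg = 750 mg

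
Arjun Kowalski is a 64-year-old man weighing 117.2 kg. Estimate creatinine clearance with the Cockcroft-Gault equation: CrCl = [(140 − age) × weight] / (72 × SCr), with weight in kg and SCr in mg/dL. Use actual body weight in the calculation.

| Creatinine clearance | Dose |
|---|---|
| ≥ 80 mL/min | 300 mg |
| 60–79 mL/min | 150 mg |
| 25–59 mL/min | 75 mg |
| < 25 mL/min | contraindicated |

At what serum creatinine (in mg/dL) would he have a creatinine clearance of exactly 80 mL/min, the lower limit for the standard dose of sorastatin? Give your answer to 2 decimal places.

Standard dose requires CrCl ≥ 80 mL/min.
Set (140 − 64) × 117.2 / (72 × SCr) = 80
SCr = (140 − 64) × 117.2 / (72 × 80) = 1.546 mg/dL

1.55 mg/dL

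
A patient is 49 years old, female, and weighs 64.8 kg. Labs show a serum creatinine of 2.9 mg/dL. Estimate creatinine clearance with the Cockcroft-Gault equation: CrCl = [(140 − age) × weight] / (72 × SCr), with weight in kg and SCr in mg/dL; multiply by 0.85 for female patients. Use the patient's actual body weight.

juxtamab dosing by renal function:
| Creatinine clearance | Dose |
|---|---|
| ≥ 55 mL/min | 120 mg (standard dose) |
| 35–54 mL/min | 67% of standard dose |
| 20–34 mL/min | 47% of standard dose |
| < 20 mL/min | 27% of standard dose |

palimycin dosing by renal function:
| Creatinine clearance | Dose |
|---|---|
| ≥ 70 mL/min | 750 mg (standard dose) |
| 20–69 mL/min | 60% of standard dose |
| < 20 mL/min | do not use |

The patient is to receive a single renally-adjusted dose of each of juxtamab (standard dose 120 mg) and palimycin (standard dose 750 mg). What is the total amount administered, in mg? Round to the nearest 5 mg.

CrCl = (140 − 49) × 64.8 / (72 × 2.9) × 0.85 = 5896.8 / 208.80 × 0.85 ≈ 24.0 mL/min
CrCl ≈ 24 mL/min.
juxtamab: 20–34 mL/min → 47% of 120 mg = 56.4 mg.
palimycin: 20–69 mL/min → 60% of 750 mg = 450 mg.
Total = 56.4 + 450 = 506.4 mg.

505 mg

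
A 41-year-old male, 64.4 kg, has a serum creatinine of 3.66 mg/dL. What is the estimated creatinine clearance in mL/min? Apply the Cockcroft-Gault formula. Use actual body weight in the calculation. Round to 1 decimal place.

24.2 mL/min

CrCl = (140 − 41) × 64.4 / (72 × 3.66) = 6375.6 / 263.52 ≈ 24.2 mL/min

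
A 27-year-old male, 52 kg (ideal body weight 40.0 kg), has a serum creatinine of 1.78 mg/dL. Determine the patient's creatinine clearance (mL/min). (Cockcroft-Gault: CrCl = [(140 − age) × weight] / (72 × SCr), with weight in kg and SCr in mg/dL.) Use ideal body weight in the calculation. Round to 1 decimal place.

35.3 mL/min

CrCl = (140 − 27) × 40 / (72 × 1.78) = 4520.0 / 128.16 ≈ 35.3 mL/min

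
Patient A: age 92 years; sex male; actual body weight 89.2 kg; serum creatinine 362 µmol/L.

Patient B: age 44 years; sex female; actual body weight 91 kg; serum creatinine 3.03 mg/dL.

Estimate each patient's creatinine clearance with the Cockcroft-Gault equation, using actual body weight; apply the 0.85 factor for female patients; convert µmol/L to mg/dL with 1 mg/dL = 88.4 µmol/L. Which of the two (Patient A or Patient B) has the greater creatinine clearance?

Patient A: SCr = 362 / 88.4 = 4.095 mg/dL
Patient A: CrCl = (140 − 92) × 89.2 / (72 × 4.095) = 4281.6 / 294.84 ≈ 14.5 mL/min
Patient B: CrCl = (140 − 44) × 91 / (72 × 3.03) × 0.85 = 8736.0 / 218.16 × 0.85 ≈ 34.0 mL/min
14.5 vs 34.0 mL/min → Patient B is higher.

Patient B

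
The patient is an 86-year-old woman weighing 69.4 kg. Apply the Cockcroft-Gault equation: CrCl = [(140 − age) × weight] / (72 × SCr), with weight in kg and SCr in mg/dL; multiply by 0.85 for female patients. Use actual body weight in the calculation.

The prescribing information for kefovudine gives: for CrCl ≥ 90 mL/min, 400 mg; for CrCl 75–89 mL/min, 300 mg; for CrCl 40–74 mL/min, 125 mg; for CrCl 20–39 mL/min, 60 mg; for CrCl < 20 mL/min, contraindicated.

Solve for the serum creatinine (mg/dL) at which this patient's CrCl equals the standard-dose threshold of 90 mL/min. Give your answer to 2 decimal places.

0.49 mg/dL

Standard dose requires CrCl ≥ 90 mL/min.
Set (140 − 86) × 69.4 × 0.85 / (72 × SCr) = 90
SCr = (140 − 86) × 69.4 × 0.85 / (72 × 90) = 0.492 mg/dL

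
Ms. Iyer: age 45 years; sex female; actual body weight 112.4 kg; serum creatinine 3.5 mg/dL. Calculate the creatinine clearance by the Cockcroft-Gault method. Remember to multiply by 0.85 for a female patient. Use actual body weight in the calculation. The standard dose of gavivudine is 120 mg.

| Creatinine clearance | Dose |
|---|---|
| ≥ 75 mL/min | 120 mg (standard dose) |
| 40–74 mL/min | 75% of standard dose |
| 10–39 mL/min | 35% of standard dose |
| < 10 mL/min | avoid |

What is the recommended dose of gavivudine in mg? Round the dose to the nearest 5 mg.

CrCl = (140 − 45) × 112.4 / (72 × 3.5) × 0.85 = 10678.0 / 252.00 × 0.85 ≈ 36.0 mL/min
CrCl ≈ 36 mL/min → bracket 10–39 mL/min.
35% of 120 mg = 42 mg → 40 mg

40 mg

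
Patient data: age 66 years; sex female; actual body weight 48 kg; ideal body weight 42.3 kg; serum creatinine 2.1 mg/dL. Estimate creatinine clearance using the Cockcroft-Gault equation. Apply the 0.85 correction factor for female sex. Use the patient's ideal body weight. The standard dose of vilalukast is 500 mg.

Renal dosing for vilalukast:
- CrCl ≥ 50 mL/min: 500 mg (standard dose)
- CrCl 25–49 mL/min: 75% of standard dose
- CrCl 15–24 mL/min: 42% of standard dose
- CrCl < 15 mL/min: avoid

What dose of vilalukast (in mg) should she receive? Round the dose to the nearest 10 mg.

210 mg

CrCl = (140 − 66) × 42.3 / (72 × 2.1) × 0.85 = 3130.2 / 151.20 × 0.85 ≈ 17.6 mL/min
CrCl ≈ 18 mL/min → bracket 15–24 mL/min.
42% of 500 mg = 210 mg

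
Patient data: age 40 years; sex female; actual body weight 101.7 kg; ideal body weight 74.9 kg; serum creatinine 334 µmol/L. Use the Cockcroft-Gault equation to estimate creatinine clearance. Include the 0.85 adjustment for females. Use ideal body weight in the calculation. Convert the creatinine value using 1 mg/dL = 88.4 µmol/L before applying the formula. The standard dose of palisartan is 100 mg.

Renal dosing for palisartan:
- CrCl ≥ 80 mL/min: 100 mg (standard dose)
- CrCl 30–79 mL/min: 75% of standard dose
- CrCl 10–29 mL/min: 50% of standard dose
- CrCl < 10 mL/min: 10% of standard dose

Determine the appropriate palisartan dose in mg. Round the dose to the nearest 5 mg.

50 mg

SCr = 334 / 88.4 = 3.778 mg/dL
CrCl = (140 − 40) × 74.9 / (72 × 3.778) × 0.85 = 7490.0 / 272.02 × 0.85 ≈ 23.4 mL/min
CrCl ≈ 23 mL/min → bracket 10–29 mL/min.
50% of 100 mg = 50 mg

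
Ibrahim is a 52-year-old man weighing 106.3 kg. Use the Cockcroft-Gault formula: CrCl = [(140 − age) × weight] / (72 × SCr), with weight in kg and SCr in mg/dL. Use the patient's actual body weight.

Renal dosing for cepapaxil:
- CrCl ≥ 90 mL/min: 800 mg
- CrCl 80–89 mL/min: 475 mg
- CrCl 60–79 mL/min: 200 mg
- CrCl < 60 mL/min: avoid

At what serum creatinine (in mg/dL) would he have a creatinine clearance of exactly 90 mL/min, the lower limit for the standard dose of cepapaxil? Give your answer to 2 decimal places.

Standard dose requires CrCl ≥ 90 mL/min.
Set (140 − 52) × 106.3 / (72 × SCr) = 90
SCr = (140 − 52) × 106.3 / (72 × 90) = 1.444 mg/dL

1.44 mg/dL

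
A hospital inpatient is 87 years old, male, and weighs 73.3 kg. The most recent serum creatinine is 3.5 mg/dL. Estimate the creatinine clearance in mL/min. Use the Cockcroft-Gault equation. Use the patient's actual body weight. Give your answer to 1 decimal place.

15.4 mL/min

CrCl = (140 − 87) × 73.3 / (72 × 3.5) = 3884.9 / 252.00 ≈ 15.4 mL/min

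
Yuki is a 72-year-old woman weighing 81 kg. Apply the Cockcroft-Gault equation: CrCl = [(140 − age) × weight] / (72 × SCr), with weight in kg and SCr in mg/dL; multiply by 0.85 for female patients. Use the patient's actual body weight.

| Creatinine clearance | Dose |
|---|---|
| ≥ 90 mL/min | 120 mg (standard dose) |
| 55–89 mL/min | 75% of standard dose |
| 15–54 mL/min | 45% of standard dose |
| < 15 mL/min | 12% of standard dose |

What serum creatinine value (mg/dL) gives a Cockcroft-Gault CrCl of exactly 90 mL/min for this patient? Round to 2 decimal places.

0.72 mg/dL

Standard dose requires CrCl ≥ 90 mL/min.
Set (140 − 72) × 81 × 0.85 / (72 × SCr) = 90
SCr = (140 − 72) × 81 × 0.85 / (72 × 90) = 0.723 mg/dL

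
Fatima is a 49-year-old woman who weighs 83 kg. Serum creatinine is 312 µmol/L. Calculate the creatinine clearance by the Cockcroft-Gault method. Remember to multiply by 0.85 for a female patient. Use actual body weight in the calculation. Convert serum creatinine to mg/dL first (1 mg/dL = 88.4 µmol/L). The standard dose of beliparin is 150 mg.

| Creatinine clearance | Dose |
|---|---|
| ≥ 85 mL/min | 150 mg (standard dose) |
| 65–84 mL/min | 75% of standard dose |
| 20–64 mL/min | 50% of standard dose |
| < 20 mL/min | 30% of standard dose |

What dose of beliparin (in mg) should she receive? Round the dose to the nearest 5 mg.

SCr = 312 / 88.4 = 3.529 mg/dL
CrCl = (140 − 49) × 83 / (72 × 3.529) × 0.85 = 7553.0 / 254.09 × 0.85 ≈ 25.3 mL/min
CrCl ≈ 25 mL/min → bracket 20–64 mL/min.
50% of 150 mg = 75 mg

75 mg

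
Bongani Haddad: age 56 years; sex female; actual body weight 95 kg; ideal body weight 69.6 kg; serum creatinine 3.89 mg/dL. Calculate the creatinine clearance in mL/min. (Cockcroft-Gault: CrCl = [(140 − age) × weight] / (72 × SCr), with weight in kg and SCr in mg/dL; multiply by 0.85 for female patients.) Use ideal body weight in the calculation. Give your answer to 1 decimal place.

CrCl = (140 − 56) × 69.6 / (72 × 3.89) × 0.85 = 5846.4 / 280.08 × 0.85 ≈ 17.7 mL/min

17.7 mL/min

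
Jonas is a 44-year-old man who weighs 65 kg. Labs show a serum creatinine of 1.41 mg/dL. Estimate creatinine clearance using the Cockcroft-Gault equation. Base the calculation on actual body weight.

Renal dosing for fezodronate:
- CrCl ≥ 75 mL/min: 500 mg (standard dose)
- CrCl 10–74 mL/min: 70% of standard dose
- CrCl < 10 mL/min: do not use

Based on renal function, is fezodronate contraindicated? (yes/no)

no

CrCl = (140 − 44) × 65 / (72 × 1.41) = 6240.0 / 101.52 ≈ 61.5 mL/min
CrCl ≈ 61 mL/min, which is ≥ 10 mL/min.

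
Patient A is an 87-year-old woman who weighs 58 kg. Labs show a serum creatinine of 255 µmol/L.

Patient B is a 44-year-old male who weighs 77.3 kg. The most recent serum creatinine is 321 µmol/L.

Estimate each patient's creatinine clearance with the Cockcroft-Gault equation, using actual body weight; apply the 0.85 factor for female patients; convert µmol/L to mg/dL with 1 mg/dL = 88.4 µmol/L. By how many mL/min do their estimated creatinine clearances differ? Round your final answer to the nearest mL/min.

Patient A: SCr = 255 / 88.4 = 2.885 mg/dL
Patient A: CrCl = (140 − 87) × 58 / (72 × 2.885) × 0.85 = 3074.0 / 207.72 × 0.85 ≈ 12.6 mL/min
Patient B: SCr = 321 / 88.4 = 3.631 mg/dL
Patient B: CrCl = (140 − 44) × 77.3 / (72 × 3.631) = 7420.8 / 261.43 ≈ 28.4 mL/min
|12.6 − 28.4| = 15.8 mL/min

16 mL/min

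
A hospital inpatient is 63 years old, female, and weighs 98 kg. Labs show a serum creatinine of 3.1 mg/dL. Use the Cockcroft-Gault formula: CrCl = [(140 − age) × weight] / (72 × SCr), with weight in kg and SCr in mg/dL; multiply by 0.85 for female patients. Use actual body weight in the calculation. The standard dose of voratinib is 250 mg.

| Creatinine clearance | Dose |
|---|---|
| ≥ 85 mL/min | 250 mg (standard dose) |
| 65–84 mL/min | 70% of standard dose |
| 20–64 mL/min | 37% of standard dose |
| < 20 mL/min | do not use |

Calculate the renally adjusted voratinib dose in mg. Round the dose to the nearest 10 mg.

90 mg

CrCl = (140 − 63) × 98 / (72 × 3.1) × 0.85 = 7546.0 / 223.20 × 0.85 ≈ 28.7 mL/min
CrCl ≈ 29 mL/min → bracket 20–64 mL/min.
37% of 250 mg = 92.5 mg → 90 mg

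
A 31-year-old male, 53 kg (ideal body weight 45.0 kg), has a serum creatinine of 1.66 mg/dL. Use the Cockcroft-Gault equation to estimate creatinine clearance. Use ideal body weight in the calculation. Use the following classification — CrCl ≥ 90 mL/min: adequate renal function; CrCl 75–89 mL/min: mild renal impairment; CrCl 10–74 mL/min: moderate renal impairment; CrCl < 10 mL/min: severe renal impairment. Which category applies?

CrCl = (140 − 31) × 45 / (72 × 1.66) = 4905.0 / 119.52 ≈ 41.0 mL/min
41 mL/min falls in the 'moderate renal impairment' range.

moderate renal impairment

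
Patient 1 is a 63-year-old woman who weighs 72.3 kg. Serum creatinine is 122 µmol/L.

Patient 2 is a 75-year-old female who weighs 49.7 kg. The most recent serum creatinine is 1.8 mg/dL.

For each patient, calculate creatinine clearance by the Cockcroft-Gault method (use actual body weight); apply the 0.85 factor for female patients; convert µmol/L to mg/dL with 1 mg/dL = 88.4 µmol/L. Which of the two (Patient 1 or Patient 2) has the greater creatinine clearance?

Patient 1: SCr = 122 / 88.4 = 1.38 mg/dL
Patient 1: CrCl = (140 − 63) × 72.3 / (72 × 1.38) × 0.85 = 5567.1 / 99.36 × 0.85 ≈ 47.6 mL/min
Patient 2: CrCl = (140 − 75) × 49.7 / (72 × 1.8) × 0.85 = 3230.5 / 129.60 × 0.85 ≈ 21.2 mL/min
47.6 vs 21.2 mL/min → Patient 1 is higher.

Patient 1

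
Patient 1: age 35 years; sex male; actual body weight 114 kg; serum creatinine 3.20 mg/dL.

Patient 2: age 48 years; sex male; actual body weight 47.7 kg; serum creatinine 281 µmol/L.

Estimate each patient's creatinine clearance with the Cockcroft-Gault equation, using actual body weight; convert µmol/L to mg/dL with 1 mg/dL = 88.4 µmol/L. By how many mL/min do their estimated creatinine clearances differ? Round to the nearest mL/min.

33 mL/min

Patient 1: CrCl = (140 − 35) × 114 / (72 × 3.2) = 11970.0 / 230.40 ≈ 52.0 mL/min
Patient 2: SCr = 281 / 88.4 = 3.179 mg/dL
Patient 2: CrCl = (140 − 48) × 47.7 / (72 × 3.179) = 4388.4 / 228.89 ≈ 19.2 mL/min
|52.0 − 19.2| = 32.8 mL/min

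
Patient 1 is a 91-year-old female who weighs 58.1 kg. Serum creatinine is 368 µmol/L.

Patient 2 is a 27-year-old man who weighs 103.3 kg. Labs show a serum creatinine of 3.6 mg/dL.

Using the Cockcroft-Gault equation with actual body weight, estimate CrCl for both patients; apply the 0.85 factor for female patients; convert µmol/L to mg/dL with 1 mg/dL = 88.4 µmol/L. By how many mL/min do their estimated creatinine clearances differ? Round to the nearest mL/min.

Patient 1: SCr = 368 / 88.4 = 4.163 mg/dL
Patient 1: CrCl = (140 − 91) × 58.1 / (72 × 4.163) × 0.85 = 2846.9 / 299.74 × 0.85 ≈ 8.1 mL/min
Patient 2: CrCl = (140 − 27) × 103.3 / (72 × 3.6) = 11672.9 / 259.20 ≈ 45.0 mL/min
|8.1 − 45.0| = 36.9 mL/min

37 mL/min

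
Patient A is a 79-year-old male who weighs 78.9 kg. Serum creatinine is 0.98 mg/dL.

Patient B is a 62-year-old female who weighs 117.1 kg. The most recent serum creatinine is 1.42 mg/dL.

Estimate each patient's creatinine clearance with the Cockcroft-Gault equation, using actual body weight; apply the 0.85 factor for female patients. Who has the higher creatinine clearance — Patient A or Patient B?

Patient B

Patient A: CrCl = (140 − 79) × 78.9 / (72 × 0.98) = 4812.9 / 70.56 ≈ 68.2 mL/min
Patient B: CrCl = (140 − 62) × 117.1 / (72 × 1.42) × 0.85 = 9133.8 / 102.24 × 0.85 ≈ 75.9 mL/min
68.2 vs 75.9 mL/min → Patient B is higher.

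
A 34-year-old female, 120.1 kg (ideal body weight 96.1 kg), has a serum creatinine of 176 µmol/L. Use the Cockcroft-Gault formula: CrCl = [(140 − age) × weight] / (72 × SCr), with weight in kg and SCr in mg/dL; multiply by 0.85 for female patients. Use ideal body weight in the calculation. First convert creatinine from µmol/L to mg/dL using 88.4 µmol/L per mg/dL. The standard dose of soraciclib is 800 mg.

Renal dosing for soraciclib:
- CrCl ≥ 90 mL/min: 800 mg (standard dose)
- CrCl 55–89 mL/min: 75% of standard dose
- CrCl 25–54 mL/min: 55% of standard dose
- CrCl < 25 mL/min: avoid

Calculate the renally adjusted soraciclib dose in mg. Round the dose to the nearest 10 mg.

SCr = 176 / 88.4 = 1.991 mg/dL
CrCl = (140 − 34) × 96.1 / (72 × 1.991) × 0.85 = 10186.6 / 143.35 × 0.85 ≈ 60.4 mL/min
CrCl ≈ 60 mL/min → bracket 55–89 mL/min.
75% of 800 mg = 600 mg

600 mg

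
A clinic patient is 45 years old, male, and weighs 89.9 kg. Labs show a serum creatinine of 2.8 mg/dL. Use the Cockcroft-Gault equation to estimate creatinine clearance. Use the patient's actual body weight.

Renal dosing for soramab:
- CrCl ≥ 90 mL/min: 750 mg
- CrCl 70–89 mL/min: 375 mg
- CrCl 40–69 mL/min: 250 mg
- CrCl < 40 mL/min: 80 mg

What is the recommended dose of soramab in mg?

CrCl = (140 − 45) × 89.9 / (72 × 2.8) = 8540.5 / 201.60 ≈ 42.4 mL/min
CrCl ≈ 42 mL/min → bracket 40–69 mL/min.
Dose for this bracket: 250 mg.

250 mg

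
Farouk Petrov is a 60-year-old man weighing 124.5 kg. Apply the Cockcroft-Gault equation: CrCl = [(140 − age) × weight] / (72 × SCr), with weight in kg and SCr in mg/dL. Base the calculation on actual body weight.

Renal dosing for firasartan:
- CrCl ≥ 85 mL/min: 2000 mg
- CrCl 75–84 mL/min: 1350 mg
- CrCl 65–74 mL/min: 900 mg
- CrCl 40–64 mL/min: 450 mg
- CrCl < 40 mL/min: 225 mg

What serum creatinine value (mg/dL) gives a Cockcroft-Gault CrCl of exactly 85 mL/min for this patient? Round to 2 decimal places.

Standard dose requires CrCl ≥ 85 mL/min.
Set (140 − 60) × 124.5 / (72 × SCr) = 85
SCr = (140 − 60) × 124.5 / (72 × 85) = 1.627 mg/dL

1.63 mg/dL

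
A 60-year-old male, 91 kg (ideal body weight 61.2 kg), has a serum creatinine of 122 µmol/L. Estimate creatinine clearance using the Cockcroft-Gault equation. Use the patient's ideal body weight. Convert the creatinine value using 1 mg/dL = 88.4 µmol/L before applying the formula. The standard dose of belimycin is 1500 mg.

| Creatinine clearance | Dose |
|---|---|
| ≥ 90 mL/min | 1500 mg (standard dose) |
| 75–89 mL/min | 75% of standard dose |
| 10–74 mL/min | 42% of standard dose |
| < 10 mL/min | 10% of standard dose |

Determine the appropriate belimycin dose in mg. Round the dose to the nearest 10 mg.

SCr = 122 / 88.4 = 1.38 mg/dL
CrCl = (140 − 60) × 61.2 / (72 × 1.38) = 4896.0 / 99.36 ≈ 49.3 mL/min
CrCl ≈ 49 mL/min → bracket 10–74 mL/min.
42% of 1500 mg = 630 mg

630 mg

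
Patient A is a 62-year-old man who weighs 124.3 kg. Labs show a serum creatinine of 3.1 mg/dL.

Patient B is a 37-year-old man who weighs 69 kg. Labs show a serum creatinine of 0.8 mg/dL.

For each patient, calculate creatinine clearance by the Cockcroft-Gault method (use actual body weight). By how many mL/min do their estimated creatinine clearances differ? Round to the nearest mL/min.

Patient A: CrCl = (140 − 62) × 124.3 / (72 × 3.1) = 9695.4 / 223.20 ≈ 43.4 mL/min
Patient B: CrCl = (140 − 37) × 69 / (72 × 0.8) = 7107.0 / 57.60 ≈ 123.4 mL/min
|43.4 − 123.4| = 80.0 mL/min

80 mL/min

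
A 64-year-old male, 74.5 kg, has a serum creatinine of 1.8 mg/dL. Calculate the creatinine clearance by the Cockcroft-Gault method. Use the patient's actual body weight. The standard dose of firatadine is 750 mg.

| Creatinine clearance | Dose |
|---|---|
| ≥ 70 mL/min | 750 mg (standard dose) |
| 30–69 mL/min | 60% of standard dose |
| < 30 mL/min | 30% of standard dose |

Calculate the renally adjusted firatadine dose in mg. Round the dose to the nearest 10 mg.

450 mg

CrCl = (140 − 64) × 74.5 / (72 × 1.8) = 5662.0 / 129.60 ≈ 43.7 mL/min
CrCl ≈ 44 mL/min → bracket 30–69 mL/min.
60% of 750 mg = 450 mg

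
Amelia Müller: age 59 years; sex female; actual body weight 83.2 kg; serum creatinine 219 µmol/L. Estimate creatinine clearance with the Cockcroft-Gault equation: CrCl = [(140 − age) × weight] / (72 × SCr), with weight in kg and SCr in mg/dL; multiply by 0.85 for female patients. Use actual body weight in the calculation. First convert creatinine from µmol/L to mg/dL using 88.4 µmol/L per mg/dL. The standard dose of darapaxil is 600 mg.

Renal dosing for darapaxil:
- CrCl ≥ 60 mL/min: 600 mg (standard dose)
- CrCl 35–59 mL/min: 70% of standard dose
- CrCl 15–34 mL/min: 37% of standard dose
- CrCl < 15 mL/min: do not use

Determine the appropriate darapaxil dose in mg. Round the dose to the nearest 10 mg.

SCr = 219 / 88.4 = 2.477 mg/dL
CrCl = (140 − 59) × 83.2 / (72 × 2.477) × 0.85 = 6739.2 / 178.34 × 0.85 ≈ 32.1 mL/min
CrCl ≈ 32 mL/min → bracket 15–34 mL/min.
37% of 600 mg = 222 mg → 220 mg

220 mg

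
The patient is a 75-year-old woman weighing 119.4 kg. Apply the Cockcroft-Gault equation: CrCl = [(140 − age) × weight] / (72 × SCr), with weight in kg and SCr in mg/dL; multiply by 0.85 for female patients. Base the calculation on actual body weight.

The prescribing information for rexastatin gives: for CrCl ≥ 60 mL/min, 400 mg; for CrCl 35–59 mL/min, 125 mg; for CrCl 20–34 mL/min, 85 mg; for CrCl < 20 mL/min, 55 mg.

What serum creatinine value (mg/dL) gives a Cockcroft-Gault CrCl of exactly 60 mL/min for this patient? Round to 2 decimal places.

Standard dose requires CrCl ≥ 60 mL/min.
Set (140 − 75) × 119.4 × 0.85 / (72 × SCr) = 60
SCr = (140 − 75) × 119.4 × 0.85 / (72 × 60) = 1.527 mg/dL

1.53 mg/dL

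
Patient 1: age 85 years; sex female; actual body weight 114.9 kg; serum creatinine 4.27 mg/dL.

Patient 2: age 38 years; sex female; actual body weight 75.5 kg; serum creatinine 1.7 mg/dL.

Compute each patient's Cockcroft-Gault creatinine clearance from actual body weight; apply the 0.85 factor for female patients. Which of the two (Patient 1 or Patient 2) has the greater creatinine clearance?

Patient 1: CrCl = (140 − 85) × 114.9 / (72 × 4.27) × 0.85 = 6319.5 / 307.44 × 0.85 ≈ 17.5 mL/min
Patient 2: CrCl = (140 − 38) × 75.5 / (72 × 1.7) × 0.85 = 7701.0 / 122.40 × 0.85 ≈ 53.5 mL/min
17.5 vs 53.5 mL/min → Patient 2 is higher.

Patient 2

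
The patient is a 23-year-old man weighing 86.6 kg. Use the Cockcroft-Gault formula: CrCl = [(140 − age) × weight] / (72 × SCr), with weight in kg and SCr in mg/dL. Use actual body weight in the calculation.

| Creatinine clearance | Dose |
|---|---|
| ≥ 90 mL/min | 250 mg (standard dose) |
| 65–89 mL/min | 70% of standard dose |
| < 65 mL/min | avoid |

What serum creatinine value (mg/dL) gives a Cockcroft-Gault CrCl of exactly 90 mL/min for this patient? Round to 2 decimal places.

1.56 mg/dL

Standard dose requires CrCl ≥ 90 mL/min.
Set (140 − 23) × 86.6 / (72 × SCr) = 90
SCr = (140 − 23) × 86.6 / (72 × 90) = 1.564 mg/dL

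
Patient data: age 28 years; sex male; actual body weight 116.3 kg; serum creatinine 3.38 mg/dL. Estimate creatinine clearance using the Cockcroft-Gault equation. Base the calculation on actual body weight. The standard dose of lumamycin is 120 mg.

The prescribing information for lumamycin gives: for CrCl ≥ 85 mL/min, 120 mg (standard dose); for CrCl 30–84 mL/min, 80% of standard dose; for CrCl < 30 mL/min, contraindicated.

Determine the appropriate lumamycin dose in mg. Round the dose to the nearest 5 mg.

95 mg

CrCl = (140 − 28) × 116.3 / (72 × 3.38) = 13025.6 / 243.36 ≈ 53.5 mL/min
CrCl ≈ 54 mL/min → bracket 30–84 mL/min.
80% of 120 mg = 96 mg → 95 mg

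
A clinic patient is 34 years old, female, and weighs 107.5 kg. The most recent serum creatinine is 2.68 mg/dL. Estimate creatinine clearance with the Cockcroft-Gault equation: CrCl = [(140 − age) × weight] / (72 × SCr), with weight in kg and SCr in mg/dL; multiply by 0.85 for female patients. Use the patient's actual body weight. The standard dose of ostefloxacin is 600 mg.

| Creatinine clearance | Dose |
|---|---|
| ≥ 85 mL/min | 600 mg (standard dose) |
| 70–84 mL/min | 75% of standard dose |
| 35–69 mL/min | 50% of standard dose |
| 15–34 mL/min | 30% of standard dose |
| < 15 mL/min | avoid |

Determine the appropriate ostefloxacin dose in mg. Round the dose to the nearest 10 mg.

CrCl = (140 − 34) × 107.5 / (72 × 2.68) × 0.85 = 11395.0 / 192.96 × 0.85 ≈ 50.2 mL/min
CrCl ≈ 50 mL/min → bracket 35–69 mL/min.
50% of 600 mg = 300 mg

300 mg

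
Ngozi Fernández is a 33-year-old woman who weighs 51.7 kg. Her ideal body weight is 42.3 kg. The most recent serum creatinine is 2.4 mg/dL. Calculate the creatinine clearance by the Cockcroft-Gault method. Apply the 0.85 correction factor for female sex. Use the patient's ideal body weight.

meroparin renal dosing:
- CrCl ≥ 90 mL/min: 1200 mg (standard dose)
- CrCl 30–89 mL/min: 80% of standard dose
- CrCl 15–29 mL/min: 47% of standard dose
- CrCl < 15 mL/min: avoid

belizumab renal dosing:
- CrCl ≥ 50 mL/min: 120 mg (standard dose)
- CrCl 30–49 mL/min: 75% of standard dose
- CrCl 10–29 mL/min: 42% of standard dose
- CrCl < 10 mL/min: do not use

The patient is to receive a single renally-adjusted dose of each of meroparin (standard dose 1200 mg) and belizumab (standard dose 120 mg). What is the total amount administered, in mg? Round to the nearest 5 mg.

CrCl = (140 − 33) × 42.3 / (72 × 2.4) × 0.85 = 4526.1 / 172.80 × 0.85 ≈ 22.3 mL/min
CrCl ≈ 22 mL/min.
meroparin: 15–29 mL/min → 47% of 1200 mg = 564 mg.
belizumab: 10–29 mL/min → 42% of 120 mg = 50.4 mg.
Total = 564 + 50.4 = 614.4 mg.

615 mg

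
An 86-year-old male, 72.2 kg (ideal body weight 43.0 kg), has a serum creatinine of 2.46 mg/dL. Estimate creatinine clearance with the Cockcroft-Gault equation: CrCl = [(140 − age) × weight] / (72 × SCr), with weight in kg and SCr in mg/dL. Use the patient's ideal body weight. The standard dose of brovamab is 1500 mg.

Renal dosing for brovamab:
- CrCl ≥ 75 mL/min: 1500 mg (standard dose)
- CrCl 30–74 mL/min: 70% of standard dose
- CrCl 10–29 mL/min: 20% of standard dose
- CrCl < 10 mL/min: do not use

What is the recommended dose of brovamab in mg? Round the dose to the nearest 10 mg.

CrCl = (140 − 86) × 43 / (72 × 2.46) = 2322.0 / 177.12 ≈ 13.1 mL/min
CrCl ≈ 13 mL/min → bracket 10–29 mL/min.
20% of 1500 mg = 300 mg

300 mg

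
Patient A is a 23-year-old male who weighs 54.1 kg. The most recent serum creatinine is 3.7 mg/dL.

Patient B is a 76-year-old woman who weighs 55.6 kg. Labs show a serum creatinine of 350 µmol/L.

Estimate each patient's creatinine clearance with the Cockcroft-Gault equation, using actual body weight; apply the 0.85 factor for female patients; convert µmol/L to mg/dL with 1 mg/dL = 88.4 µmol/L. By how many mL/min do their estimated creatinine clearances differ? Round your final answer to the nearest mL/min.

13 mL/min

Patient A: CrCl = (140 − 23) × 54.1 / (72 × 3.7) = 6329.7 / 266.40 ≈ 23.8 mL/min
Patient B: SCr = 350 / 88.4 = 3.959 mg/dL
Patient B: CrCl = (140 − 76) × 55.6 / (72 × 3.959) × 0.85 = 3558.4 / 285.05 × 0.85 ≈ 10.6 mL/min
|23.8 − 10.6| = 13.2 mL/min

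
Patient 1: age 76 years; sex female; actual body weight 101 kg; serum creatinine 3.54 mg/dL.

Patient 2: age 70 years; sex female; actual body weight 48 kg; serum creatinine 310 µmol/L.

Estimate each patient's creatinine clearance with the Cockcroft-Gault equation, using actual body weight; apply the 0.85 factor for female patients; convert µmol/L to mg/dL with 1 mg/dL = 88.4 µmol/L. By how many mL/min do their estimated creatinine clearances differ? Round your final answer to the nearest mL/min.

Patient 1: CrCl = (140 − 76) × 101 / (72 × 3.54) × 0.85 = 6464.0 / 254.88 × 0.85 ≈ 21.6 mL/min
Patient 2: SCr = 310 / 88.4 = 3.507 mg/dL
Patient 2: CrCl = (140 − 70) × 48 / (72 × 3.507) × 0.85 = 3360.0 / 252.50 × 0.85 ≈ 11.3 mL/min
|21.6 − 11.3| = 10.3 mL/min

10 mL/min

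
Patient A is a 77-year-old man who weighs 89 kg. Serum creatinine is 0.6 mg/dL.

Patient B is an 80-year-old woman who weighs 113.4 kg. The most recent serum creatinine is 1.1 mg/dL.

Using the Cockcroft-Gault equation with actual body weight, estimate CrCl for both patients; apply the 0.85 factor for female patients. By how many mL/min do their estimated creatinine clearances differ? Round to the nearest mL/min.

Patient A: CrCl = (140 − 77) × 89 / (72 × 0.6) = 5607.0 / 43.20 ≈ 129.8 mL/min
Patient B: CrCl = (140 − 80) × 113.4 / (72 × 1.1) × 0.85 = 6804.0 / 79.20 × 0.85 ≈ 73.0 mL/min
|129.8 − 73.0| = 56.8 mL/min

57 mL/min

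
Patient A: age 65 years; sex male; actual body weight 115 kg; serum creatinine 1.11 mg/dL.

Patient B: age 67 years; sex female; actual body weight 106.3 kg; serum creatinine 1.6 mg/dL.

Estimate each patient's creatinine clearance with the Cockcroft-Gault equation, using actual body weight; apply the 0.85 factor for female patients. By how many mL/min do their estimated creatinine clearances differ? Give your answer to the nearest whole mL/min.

51 mL/min

Patient A: CrCl = (140 − 65) × 115 / (72 × 1.11) = 8625.0 / 79.92 ≈ 107.9 mL/min
Patient B: CrCl = (140 − 67) × 106.3 / (72 × 1.6) × 0.85 = 7759.9 / 115.20 × 0.85 ≈ 57.3 mL/min
|107.9 − 57.3| = 50.6 mL/min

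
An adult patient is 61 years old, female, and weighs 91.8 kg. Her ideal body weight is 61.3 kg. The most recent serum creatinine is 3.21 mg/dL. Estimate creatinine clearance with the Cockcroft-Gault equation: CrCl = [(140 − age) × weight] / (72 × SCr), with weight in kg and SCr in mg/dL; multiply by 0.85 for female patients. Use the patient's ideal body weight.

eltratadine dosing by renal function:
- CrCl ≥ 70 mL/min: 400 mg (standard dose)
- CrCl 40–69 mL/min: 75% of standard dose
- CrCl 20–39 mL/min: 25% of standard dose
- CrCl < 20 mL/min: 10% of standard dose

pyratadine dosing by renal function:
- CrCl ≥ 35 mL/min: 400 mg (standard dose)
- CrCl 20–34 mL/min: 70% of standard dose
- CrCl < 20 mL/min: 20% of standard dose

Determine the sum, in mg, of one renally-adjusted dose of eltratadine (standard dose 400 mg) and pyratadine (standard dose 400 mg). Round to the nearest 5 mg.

120 mg

CrCl = (140 − 61) × 61.3 / (72 × 3.21) × 0.85 = 4842.7 / 231.12 × 0.85 ≈ 17.8 mL/min
CrCl ≈ 18 mL/min.
eltratadine: < 20 mL/min → 10% of 400 mg = 40 mg.
pyratadine: < 20 mL/min → 20% of 400 mg = 80 mg.
Total = 40 + 80 = 120 mg.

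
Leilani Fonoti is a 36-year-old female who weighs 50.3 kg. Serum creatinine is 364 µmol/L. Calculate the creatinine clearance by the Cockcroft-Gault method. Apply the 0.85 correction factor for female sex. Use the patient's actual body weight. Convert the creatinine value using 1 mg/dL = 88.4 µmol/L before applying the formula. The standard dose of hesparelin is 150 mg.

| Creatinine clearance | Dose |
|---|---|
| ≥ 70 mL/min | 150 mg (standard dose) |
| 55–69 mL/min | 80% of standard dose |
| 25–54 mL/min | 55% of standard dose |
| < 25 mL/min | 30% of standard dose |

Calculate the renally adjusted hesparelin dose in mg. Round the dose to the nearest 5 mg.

SCr = 364 / 88.4 = 4.118 mg/dL
CrCl = (140 − 36) × 50.3 / (72 × 4.118) × 0.85 = 5231.2 / 296.50 × 0.85 ≈ 15.0 mL/min
CrCl ≈ 15 mL/min → bracket < 25 mL/min.
30% of 150 mg = 45 mg

45 mg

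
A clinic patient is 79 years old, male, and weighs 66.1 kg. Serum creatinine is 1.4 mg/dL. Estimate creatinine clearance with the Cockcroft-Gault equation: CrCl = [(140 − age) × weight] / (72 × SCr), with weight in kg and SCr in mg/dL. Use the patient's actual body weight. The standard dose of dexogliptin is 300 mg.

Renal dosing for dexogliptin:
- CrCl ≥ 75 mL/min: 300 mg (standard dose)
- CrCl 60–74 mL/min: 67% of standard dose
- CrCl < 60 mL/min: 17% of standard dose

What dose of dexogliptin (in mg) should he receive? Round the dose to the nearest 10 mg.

50 mg

CrCl = (140 − 79) × 66.1 / (72 × 1.4) = 4032.1 / 100.80 ≈ 40.0 mL/min
CrCl ≈ 40 mL/min → bracket < 60 mL/min.
17% of 300 mg = 51 mg → 50 mg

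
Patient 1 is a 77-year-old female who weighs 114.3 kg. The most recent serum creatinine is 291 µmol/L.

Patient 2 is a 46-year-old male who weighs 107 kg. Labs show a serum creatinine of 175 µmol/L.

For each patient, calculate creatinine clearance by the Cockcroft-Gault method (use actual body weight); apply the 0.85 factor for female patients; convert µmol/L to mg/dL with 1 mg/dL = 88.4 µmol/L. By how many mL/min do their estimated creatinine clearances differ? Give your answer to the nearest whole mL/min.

45 mL/min

Patient 1: SCr = 291 / 88.4 = 3.292 mg/dL
Patient 1: CrCl = (140 − 77) × 114.3 / (72 × 3.292) × 0.85 = 7200.9 / 237.02 × 0.85 ≈ 25.8 mL/min
Patient 2: SCr = 175 / 88.4 = 1.98 mg/dL
Patient 2: CrCl = (140 − 46) × 107 / (72 × 1.98) = 10058.0 / 142.56 ≈ 70.6 mL/min
|25.8 − 70.6| = 44.8 mL/min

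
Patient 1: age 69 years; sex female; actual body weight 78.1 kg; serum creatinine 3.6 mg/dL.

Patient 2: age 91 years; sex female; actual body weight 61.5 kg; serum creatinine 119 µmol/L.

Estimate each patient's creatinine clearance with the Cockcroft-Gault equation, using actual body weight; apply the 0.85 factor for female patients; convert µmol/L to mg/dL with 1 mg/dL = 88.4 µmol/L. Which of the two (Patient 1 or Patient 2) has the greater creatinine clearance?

Patient 1: CrCl = (140 − 69) × 78.1 / (72 × 3.6) × 0.85 = 5545.1 / 259.20 × 0.85 ≈ 18.2 mL/min
Patient 2: SCr = 119 / 88.4 = 1.346 mg/dL
Patient 2: CrCl = (140 − 91) × 61.5 / (72 × 1.346) × 0.85 = 3013.5 / 96.91 × 0.85 ≈ 26.4 mL/min
18.2 vs 26.4 mL/min → Patient 2 is higher.

Patient 2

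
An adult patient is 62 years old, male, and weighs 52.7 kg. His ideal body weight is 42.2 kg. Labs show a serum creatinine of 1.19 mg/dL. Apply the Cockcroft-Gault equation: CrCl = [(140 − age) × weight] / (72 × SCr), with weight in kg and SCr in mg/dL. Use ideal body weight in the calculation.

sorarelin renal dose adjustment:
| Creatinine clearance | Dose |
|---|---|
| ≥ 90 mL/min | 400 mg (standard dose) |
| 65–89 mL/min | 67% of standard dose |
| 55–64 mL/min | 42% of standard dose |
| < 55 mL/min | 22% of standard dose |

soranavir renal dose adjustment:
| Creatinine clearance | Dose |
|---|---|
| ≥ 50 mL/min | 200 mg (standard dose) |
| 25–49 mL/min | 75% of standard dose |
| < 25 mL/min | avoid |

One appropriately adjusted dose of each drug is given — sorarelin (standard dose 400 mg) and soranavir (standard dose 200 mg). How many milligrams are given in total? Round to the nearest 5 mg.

CrCl = (140 − 62) × 42.2 / (72 × 1.19) = 3291.6 / 85.68 ≈ 38.4 mL/min
CrCl ≈ 38 mL/min.
sorarelin: < 55 mL/min → 22% of 400 mg = 88 mg.
soranavir: 25–49 mL/min → 75% of 200 mg = 150 mg.
Total = 88 + 150 = 238 mg.

240 mg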